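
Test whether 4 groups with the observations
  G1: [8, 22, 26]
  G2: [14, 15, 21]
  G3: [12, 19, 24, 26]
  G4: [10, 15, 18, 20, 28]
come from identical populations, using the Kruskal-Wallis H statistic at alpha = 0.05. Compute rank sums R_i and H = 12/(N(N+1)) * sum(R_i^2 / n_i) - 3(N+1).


Step 1: Combine all N = 15 observations and assign midranks.
sorted (value, group, rank): (8,G1,1), (10,G4,2), (12,G3,3), (14,G2,4), (15,G2,5.5), (15,G4,5.5), (18,G4,7), (19,G3,8), (20,G4,9), (21,G2,10), (22,G1,11), (24,G3,12), (26,G1,13.5), (26,G3,13.5), (28,G4,15)
Step 2: Sum ranks within each group.
R_1 = 25.5 (n_1 = 3)
R_2 = 19.5 (n_2 = 3)
R_3 = 36.5 (n_3 = 4)
R_4 = 38.5 (n_4 = 5)
Step 3: H = 12/(N(N+1)) * sum(R_i^2/n_i) - 3(N+1)
     = 12/(15*16) * (25.5^2/3 + 19.5^2/3 + 36.5^2/4 + 38.5^2/5) - 3*16
     = 0.050000 * 973.013 - 48
     = 0.650625.
Step 4: Ties present; correction factor C = 1 - 12/(15^3 - 15) = 0.996429. Corrected H = 0.650625 / 0.996429 = 0.652957.
Step 5: Under H0, H ~ chi^2(3); p-value = 0.884209.
Step 6: alpha = 0.05. fail to reject H0.

H = 0.6530, df = 3, p = 0.884209, fail to reject H0.


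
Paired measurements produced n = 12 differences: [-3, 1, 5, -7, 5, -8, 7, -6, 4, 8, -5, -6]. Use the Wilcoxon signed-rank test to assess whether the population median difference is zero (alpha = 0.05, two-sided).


Step 1: Drop any zero differences (none here) and take |d_i|.
|d| = [3, 1, 5, 7, 5, 8, 7, 6, 4, 8, 5, 6]
Step 2: Midrank |d_i| (ties get averaged ranks).
ranks: |3|->2, |1|->1, |5|->5, |7|->9.5, |5|->5, |8|->11.5, |7|->9.5, |6|->7.5, |4|->3, |8|->11.5, |5|->5, |6|->7.5
Step 3: Attach original signs; sum ranks with positive sign and with negative sign.
W+ = 1 + 5 + 5 + 9.5 + 3 + 11.5 = 35
W- = 2 + 9.5 + 11.5 + 7.5 + 5 + 7.5 = 43
(Check: W+ + W- = 78 should equal n(n+1)/2 = 78.)
Step 4: Test statistic W = min(W+, W-) = 35.
Step 5: Ties in |d|, so use the tie-corrected normal approximation.
        E[W] = n(n+1)/4 = 12*13/4 = 39.
        Tie groups: |d|=5 (t=3), |d|=6 (t=2), |d|=7 (t=2), |d|=8 (t=2); sum(t^3 - t) = 42.
        Var[W] = n(n+1)(2n+1)/24 - sum(t^3-t)/48 = 3900/24 - 42/48 = 161.625.
        z = (W - E[W]) / sqrt(Var[W]) = (35 - 39) / 12.7132 = -0.3146.
        Two-sided p = 2*Phi(z) = 0.753040.
Step 6: alpha = 0.05. fail to reject H0.

W+ = 35, W- = 43, W = min = 35, p = 0.753040, fail to reject H0.


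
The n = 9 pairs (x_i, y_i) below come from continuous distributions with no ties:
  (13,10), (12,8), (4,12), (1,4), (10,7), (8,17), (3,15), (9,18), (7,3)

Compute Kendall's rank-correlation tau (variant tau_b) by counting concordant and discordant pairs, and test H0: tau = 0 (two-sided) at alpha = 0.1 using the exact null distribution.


Step 1: Enumerate the 36 unordered pairs (i,j) with i<j and classify each by sign(x_j-x_i) * sign(y_j-y_i).
  (1,2):dx=-1,dy=-2->C; (1,3):dx=-9,dy=+2->D; (1,4):dx=-12,dy=-6->C; (1,5):dx=-3,dy=-3->C
  (1,6):dx=-5,dy=+7->D; (1,7):dx=-10,dy=+5->D; (1,8):dx=-4,dy=+8->D; (1,9):dx=-6,dy=-7->C
  (2,3):dx=-8,dy=+4->D; (2,4):dx=-11,dy=-4->C; (2,5):dx=-2,dy=-1->C; (2,6):dx=-4,dy=+9->D
  (2,7):dx=-9,dy=+7->D; (2,8):dx=-3,dy=+10->D; (2,9):dx=-5,dy=-5->C; (3,4):dx=-3,dy=-8->C
  (3,5):dx=+6,dy=-5->D; (3,6):dx=+4,dy=+5->C; (3,7):dx=-1,dy=+3->D; (3,8):dx=+5,dy=+6->C
  (3,9):dx=+3,dy=-9->D; (4,5):dx=+9,dy=+3->C; (4,6):dx=+7,dy=+13->C; (4,7):dx=+2,dy=+11->C
  (4,8):dx=+8,dy=+14->C; (4,9):dx=+6,dy=-1->D; (5,6):dx=-2,dy=+10->D; (5,7):dx=-7,dy=+8->D
  (5,8):dx=-1,dy=+11->D; (5,9):dx=-3,dy=-4->C; (6,7):dx=-5,dy=-2->C; (6,8):dx=+1,dy=+1->C
  (6,9):dx=-1,dy=-14->C; (7,8):dx=+6,dy=+3->C; (7,9):dx=+4,dy=-12->D; (8,9):dx=-2,dy=-15->C
Step 2: C = 20, D = 16, total pairs = 36.
Step 3: tau = (C - D)/(n(n-1)/2) = (20 - 16)/36 = 0.111111.
Step 4: Exact two-sided p-value (enumerate n! = 362880 permutations of y under H0): p = 0.761414.
Step 5: alpha = 0.1. fail to reject H0.

tau_b = 0.1111 (C=20, D=16), p = 0.761414, fail to reject H0.


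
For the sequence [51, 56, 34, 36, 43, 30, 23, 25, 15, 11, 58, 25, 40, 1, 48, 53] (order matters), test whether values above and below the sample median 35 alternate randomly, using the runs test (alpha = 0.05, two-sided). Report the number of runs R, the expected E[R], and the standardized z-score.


Step 1: Compute median = 35; label A = above, B = below.
Labels in order: AABAABBBBBABABAA  (n_A = 8, n_B = 8)
Step 2: Count runs R = 9.
Step 3: Under H0 (random ordering), E[R] = 2*n_A*n_B/(n_A+n_B) + 1 = 2*8*8/16 + 1 = 9.0000.
        Var[R] = 2*n_A*n_B*(2*n_A*n_B - n_A - n_B) / ((n_A+n_B)^2 * (n_A+n_B-1)) = 14336/3840 = 3.7333.
        SD[R] = 1.9322.
Step 4: R = E[R], so z = 0 with no continuity correction.
Step 5: Two-sided p-value via normal approximation = 2*(1 - Phi(|z|)) = 1.000000.
Step 6: alpha = 0.05. fail to reject H0.

R = 9, z = 0.0000, p = 1.000000, fail to reject H0.


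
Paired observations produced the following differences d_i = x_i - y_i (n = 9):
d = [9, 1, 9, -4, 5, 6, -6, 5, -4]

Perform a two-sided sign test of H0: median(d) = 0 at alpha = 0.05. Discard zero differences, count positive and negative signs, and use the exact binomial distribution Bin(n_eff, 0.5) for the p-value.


Step 1: Discard zero differences. Original n = 9; n_eff = number of nonzero differences = 9.
Nonzero differences (with sign): +9, +1, +9, -4, +5, +6, -6, +5, -4
Step 2: Count signs: positive = 6, negative = 3.
Step 3: Under H0: P(positive) = 0.5, so the number of positives S ~ Bin(9, 0.5).
Step 4: Two-sided exact p-value = sum of Bin(9,0.5) probabilities at or below the observed probability = 0.507812.
Step 5: alpha = 0.05. fail to reject H0.

n_eff = 9, pos = 6, neg = 3, p = 0.507812, fail to reject H0.


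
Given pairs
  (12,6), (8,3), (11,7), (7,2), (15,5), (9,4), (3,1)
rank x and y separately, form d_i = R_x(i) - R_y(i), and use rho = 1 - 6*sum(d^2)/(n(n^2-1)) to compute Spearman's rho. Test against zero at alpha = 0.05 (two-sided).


Step 1: Rank x and y separately (midranks; no ties here).
rank(x): 12->6, 8->3, 11->5, 7->2, 15->7, 9->4, 3->1
rank(y): 6->6, 3->3, 7->7, 2->2, 5->5, 4->4, 1->1
Step 2: d_i = R_x(i) - R_y(i); compute d_i^2.
  (6-6)^2=0, (3-3)^2=0, (5-7)^2=4, (2-2)^2=0, (7-5)^2=4, (4-4)^2=0, (1-1)^2=0
sum(d^2) = 8.
Step 3: rho = 1 - 6*8 / (7*(7^2 - 1)) = 1 - 48/336 = 0.857143.
Step 4: Under H0, t = rho * sqrt((n-2)/(1-rho^2)) = 3.7210 ~ t(5).
Step 5: Two-sided p-value from the t-distribution with 5 df = 0.013697.
Step 6: alpha = 0.05. reject H0.

rho = 0.8571, p = 0.013697, reject H0 at alpha = 0.05.


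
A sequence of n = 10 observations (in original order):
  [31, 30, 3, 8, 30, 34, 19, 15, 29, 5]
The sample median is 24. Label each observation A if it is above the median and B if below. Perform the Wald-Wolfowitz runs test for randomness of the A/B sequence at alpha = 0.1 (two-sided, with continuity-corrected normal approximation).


Step 1: Compute median = 24; label A = above, B = below.
Labels in order: AABBAABBAB  (n_A = 5, n_B = 5)
Step 2: Count runs R = 6.
Step 3: Under H0 (random ordering), E[R] = 2*n_A*n_B/(n_A+n_B) + 1 = 2*5*5/10 + 1 = 6.0000.
        Var[R] = 2*n_A*n_B*(2*n_A*n_B - n_A - n_B) / ((n_A+n_B)^2 * (n_A+n_B-1)) = 2000/900 = 2.2222.
        SD[R] = 1.4907.
Step 4: R = E[R], so z = 0 with no continuity correction.
Step 5: Two-sided p-value via normal approximation = 2*(1 - Phi(|z|)) = 1.000000.
Step 6: alpha = 0.1. fail to reject H0.

R = 6, z = 0.0000, p = 1.000000, fail to reject H0.


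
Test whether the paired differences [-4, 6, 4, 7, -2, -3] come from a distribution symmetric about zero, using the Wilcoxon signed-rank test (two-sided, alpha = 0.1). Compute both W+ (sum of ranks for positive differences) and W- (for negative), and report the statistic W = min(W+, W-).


Step 1: Drop any zero differences (none here) and take |d_i|.
|d| = [4, 6, 4, 7, 2, 3]
Step 2: Midrank |d_i| (ties get averaged ranks).
ranks: |4|->3.5, |6|->5, |4|->3.5, |7|->6, |2|->1, |3|->2
Step 3: Attach original signs; sum ranks with positive sign and with negative sign.
W+ = 5 + 3.5 + 6 = 14.5
W- = 3.5 + 1 + 2 = 6.5
(Check: W+ + W- = 21 should equal n(n+1)/2 = 21.)
Step 4: Test statistic W = min(W+, W-) = 6.5.
Step 5: Ties in |d|, so use the tie-corrected normal approximation.
        E[W] = n(n+1)/4 = 6*7/4 = 10.5.
        Tie groups: |d|=4 (t=2); sum(t^3 - t) = 6.
        Var[W] = n(n+1)(2n+1)/24 - sum(t^3-t)/48 = 546/24 - 6/48 = 22.625.
        z = (W - E[W]) / sqrt(Var[W]) = (6.5 - 10.5) / 4.7566 = -0.8409.
        Two-sided p = 2*Phi(z) = 0.400381.
Step 6: alpha = 0.1. fail to reject H0.

W+ = 14.5, W- = 6.5, W = min = 6.5, p = 0.400381, fail to reject H0.


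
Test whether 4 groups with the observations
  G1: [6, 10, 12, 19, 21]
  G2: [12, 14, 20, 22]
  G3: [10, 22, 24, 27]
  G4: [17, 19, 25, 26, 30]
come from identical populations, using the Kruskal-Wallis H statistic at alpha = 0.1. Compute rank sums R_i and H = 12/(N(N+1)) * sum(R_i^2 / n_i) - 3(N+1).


Step 1: Combine all N = 18 observations and assign midranks.
sorted (value, group, rank): (6,G1,1), (10,G1,2.5), (10,G3,2.5), (12,G1,4.5), (12,G2,4.5), (14,G2,6), (17,G4,7), (19,G1,8.5), (19,G4,8.5), (20,G2,10), (21,G1,11), (22,G2,12.5), (22,G3,12.5), (24,G3,14), (25,G4,15), (26,G4,16), (27,G3,17), (30,G4,18)
Step 2: Sum ranks within each group.
R_1 = 27.5 (n_1 = 5)
R_2 = 33 (n_2 = 4)
R_3 = 46 (n_3 = 4)
R_4 = 64.5 (n_4 = 5)
Step 3: H = 12/(N(N+1)) * sum(R_i^2/n_i) - 3(N+1)
     = 12/(18*19) * (27.5^2/5 + 33^2/4 + 46^2/4 + 64.5^2/5) - 3*19
     = 0.035088 * 1784.55 - 57
     = 5.615789.
Step 4: Ties present; correction factor C = 1 - 24/(18^3 - 18) = 0.995872. Corrected H = 5.615789 / 0.995872 = 5.639067.
Step 5: Under H0, H ~ chi^2(3); p-value = 0.130553.
Step 6: alpha = 0.1. fail to reject H0.

H = 5.6391, df = 3, p = 0.130553, fail to reject H0.


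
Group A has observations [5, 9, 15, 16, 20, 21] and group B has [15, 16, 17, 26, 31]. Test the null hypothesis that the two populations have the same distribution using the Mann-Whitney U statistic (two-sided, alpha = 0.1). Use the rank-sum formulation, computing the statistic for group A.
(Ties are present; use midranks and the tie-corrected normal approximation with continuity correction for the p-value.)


Step 1: Combine and sort all 11 observations; assign midranks.
sorted (value, group): (5,X), (9,X), (15,X), (15,Y), (16,X), (16,Y), (17,Y), (20,X), (21,X), (26,Y), (31,Y)
ranks: 5->1, 9->2, 15->3.5, 15->3.5, 16->5.5, 16->5.5, 17->7, 20->8, 21->9, 26->10, 31->11
Step 2: Rank sum for X: R1 = 1 + 2 + 3.5 + 5.5 + 8 + 9 = 29.
Step 3: U_X = R1 - n1(n1+1)/2 = 29 - 6*7/2 = 29 - 21 = 8.
       U_Y = n1*n2 - U_X = 30 - 8 = 22.
Step 4: Ties are present, so use the tie-corrected normal approximation (with continuity correction) for the p-value.
Step 5: p-value = 0.233197; compare to alpha = 0.1. fail to reject H0.

U_X = 8, p = 0.233197, fail to reject H0 at alpha = 0.1.


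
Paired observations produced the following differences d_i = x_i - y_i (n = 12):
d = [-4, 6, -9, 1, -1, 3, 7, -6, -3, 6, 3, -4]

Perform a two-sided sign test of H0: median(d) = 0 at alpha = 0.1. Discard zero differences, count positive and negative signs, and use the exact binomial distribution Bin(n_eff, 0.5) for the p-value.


Step 1: Discard zero differences. Original n = 12; n_eff = number of nonzero differences = 12.
Nonzero differences (with sign): -4, +6, -9, +1, -1, +3, +7, -6, -3, +6, +3, -4
Step 2: Count signs: positive = 6, negative = 6.
Step 3: Under H0: P(positive) = 0.5, so the number of positives S ~ Bin(12, 0.5).
Step 4: Two-sided exact p-value = sum of Bin(12,0.5) probabilities at or below the observed probability = 1.000000.
Step 5: alpha = 0.1. fail to reject H0.

n_eff = 12, pos = 6, neg = 6, p = 1.000000, fail to reject H0.


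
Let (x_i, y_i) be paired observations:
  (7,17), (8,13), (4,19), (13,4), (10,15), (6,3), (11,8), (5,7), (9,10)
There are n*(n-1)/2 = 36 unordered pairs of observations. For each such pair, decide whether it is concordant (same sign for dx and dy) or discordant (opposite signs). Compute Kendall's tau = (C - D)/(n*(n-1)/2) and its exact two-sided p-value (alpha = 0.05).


Step 1: Enumerate the 36 unordered pairs (i,j) with i<j and classify each by sign(x_j-x_i) * sign(y_j-y_i).
  (1,2):dx=+1,dy=-4->D; (1,3):dx=-3,dy=+2->D; (1,4):dx=+6,dy=-13->D; (1,5):dx=+3,dy=-2->D
  (1,6):dx=-1,dy=-14->C; (1,7):dx=+4,dy=-9->D; (1,8):dx=-2,dy=-10->C; (1,9):dx=+2,dy=-7->D
  (2,3):dx=-4,dy=+6->D; (2,4):dx=+5,dy=-9->D; (2,5):dx=+2,dy=+2->C; (2,6):dx=-2,dy=-10->C
  (2,7):dx=+3,dy=-5->D; (2,8):dx=-3,dy=-6->C; (2,9):dx=+1,dy=-3->D; (3,4):dx=+9,dy=-15->D
  (3,5):dx=+6,dy=-4->D; (3,6):dx=+2,dy=-16->D; (3,7):dx=+7,dy=-11->D; (3,8):dx=+1,dy=-12->D
  (3,9):dx=+5,dy=-9->D; (4,5):dx=-3,dy=+11->D; (4,6):dx=-7,dy=-1->C; (4,7):dx=-2,dy=+4->D
  (4,8):dx=-8,dy=+3->D; (4,9):dx=-4,dy=+6->D; (5,6):dx=-4,dy=-12->C; (5,7):dx=+1,dy=-7->D
  (5,8):dx=-5,dy=-8->C; (5,9):dx=-1,dy=-5->C; (6,7):dx=+5,dy=+5->C; (6,8):dx=-1,dy=+4->D
  (6,9):dx=+3,dy=+7->C; (7,8):dx=-6,dy=-1->C; (7,9):dx=-2,dy=+2->D; (8,9):dx=+4,dy=+3->C
Step 2: C = 13, D = 23, total pairs = 36.
Step 3: tau = (C - D)/(n(n-1)/2) = (13 - 23)/36 = -0.277778.
Step 4: Exact two-sided p-value (enumerate n! = 362880 permutations of y under H0): p = 0.358488.
Step 5: alpha = 0.05. fail to reject H0.

tau_b = -0.2778 (C=13, D=23), p = 0.358488, fail to reject H0.


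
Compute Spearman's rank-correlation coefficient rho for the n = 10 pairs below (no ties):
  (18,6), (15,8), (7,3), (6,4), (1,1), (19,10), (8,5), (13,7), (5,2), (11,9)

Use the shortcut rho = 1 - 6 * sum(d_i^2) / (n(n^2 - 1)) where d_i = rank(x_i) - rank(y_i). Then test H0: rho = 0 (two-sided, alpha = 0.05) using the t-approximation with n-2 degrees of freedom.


Step 1: Rank x and y separately (midranks; no ties here).
rank(x): 18->9, 15->8, 7->4, 6->3, 1->1, 19->10, 8->5, 13->7, 5->2, 11->6
rank(y): 6->6, 8->8, 3->3, 4->4, 1->1, 10->10, 5->5, 7->7, 2->2, 9->9
Step 2: d_i = R_x(i) - R_y(i); compute d_i^2.
  (9-6)^2=9, (8-8)^2=0, (4-3)^2=1, (3-4)^2=1, (1-1)^2=0, (10-10)^2=0, (5-5)^2=0, (7-7)^2=0, (2-2)^2=0, (6-9)^2=9
sum(d^2) = 20.
Step 3: rho = 1 - 6*20 / (10*(10^2 - 1)) = 1 - 120/990 = 0.878788.
Step 4: Under H0, t = rho * sqrt((n-2)/(1-rho^2)) = 5.2086 ~ t(8).
Step 5: Two-sided p-value from the t-distribution with 8 df = 0.000814.
Step 6: alpha = 0.05. reject H0.

rho = 0.8788, p = 0.000814, reject H0 at alpha = 0.05.


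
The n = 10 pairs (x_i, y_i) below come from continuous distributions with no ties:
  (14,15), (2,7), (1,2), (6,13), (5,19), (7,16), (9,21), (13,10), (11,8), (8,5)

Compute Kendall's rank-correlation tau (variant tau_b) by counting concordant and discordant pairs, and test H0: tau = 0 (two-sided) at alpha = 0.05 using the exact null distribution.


Step 1: Enumerate the 45 unordered pairs (i,j) with i<j and classify each by sign(x_j-x_i) * sign(y_j-y_i).
  (1,2):dx=-12,dy=-8->C; (1,3):dx=-13,dy=-13->C; (1,4):dx=-8,dy=-2->C; (1,5):dx=-9,dy=+4->D
  (1,6):dx=-7,dy=+1->D; (1,7):dx=-5,dy=+6->D; (1,8):dx=-1,dy=-5->C; (1,9):dx=-3,dy=-7->C
  (1,10):dx=-6,dy=-10->C; (2,3):dx=-1,dy=-5->C; (2,4):dx=+4,dy=+6->C; (2,5):dx=+3,dy=+12->C
  (2,6):dx=+5,dy=+9->C; (2,7):dx=+7,dy=+14->C; (2,8):dx=+11,dy=+3->C; (2,9):dx=+9,dy=+1->C
  (2,10):dx=+6,dy=-2->D; (3,4):dx=+5,dy=+11->C; (3,5):dx=+4,dy=+17->C; (3,6):dx=+6,dy=+14->C
  (3,7):dx=+8,dy=+19->C; (3,8):dx=+12,dy=+8->C; (3,9):dx=+10,dy=+6->C; (3,10):dx=+7,dy=+3->C
  (4,5):dx=-1,dy=+6->D; (4,6):dx=+1,dy=+3->C; (4,7):dx=+3,dy=+8->C; (4,8):dx=+7,dy=-3->D
  (4,9):dx=+5,dy=-5->D; (4,10):dx=+2,dy=-8->D; (5,6):dx=+2,dy=-3->D; (5,7):dx=+4,dy=+2->C
  (5,8):dx=+8,dy=-9->D; (5,9):dx=+6,dy=-11->D; (5,10):dx=+3,dy=-14->D; (6,7):dx=+2,dy=+5->C
  (6,8):dx=+6,dy=-6->D; (6,9):dx=+4,dy=-8->D; (6,10):dx=+1,dy=-11->D; (7,8):dx=+4,dy=-11->D
  (7,9):dx=+2,dy=-13->D; (7,10):dx=-1,dy=-16->C; (8,9):dx=-2,dy=-2->C; (8,10):dx=-5,dy=-5->C
  (9,10):dx=-3,dy=-3->C
Step 2: C = 28, D = 17, total pairs = 45.
Step 3: tau = (C - D)/(n(n-1)/2) = (28 - 17)/45 = 0.244444.
Step 4: Exact two-sided p-value (enumerate n! = 3628800 permutations of y under H0): p = 0.380720.
Step 5: alpha = 0.05. fail to reject H0.

tau_b = 0.2444 (C=28, D=17), p = 0.380720, fail to reject H0.


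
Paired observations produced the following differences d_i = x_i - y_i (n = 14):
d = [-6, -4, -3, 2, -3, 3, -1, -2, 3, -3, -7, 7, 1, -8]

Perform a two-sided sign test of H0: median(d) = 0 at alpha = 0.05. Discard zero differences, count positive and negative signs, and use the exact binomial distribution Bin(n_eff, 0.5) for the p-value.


Step 1: Discard zero differences. Original n = 14; n_eff = number of nonzero differences = 14.
Nonzero differences (with sign): -6, -4, -3, +2, -3, +3, -1, -2, +3, -3, -7, +7, +1, -8
Step 2: Count signs: positive = 5, negative = 9.
Step 3: Under H0: P(positive) = 0.5, so the number of positives S ~ Bin(14, 0.5).
Step 4: Two-sided exact p-value = sum of Bin(14,0.5) probabilities at or below the observed probability = 0.423950.
Step 5: alpha = 0.05. fail to reject H0.

n_eff = 14, pos = 5, neg = 9, p = 0.423950, fail to reject H0.


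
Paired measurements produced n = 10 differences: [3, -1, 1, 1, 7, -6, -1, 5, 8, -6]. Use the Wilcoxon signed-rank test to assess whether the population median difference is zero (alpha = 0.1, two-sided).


Step 1: Drop any zero differences (none here) and take |d_i|.
|d| = [3, 1, 1, 1, 7, 6, 1, 5, 8, 6]
Step 2: Midrank |d_i| (ties get averaged ranks).
ranks: |3|->5, |1|->2.5, |1|->2.5, |1|->2.5, |7|->9, |6|->7.5, |1|->2.5, |5|->6, |8|->10, |6|->7.5
Step 3: Attach original signs; sum ranks with positive sign and with negative sign.
W+ = 5 + 2.5 + 2.5 + 9 + 6 + 10 = 35
W- = 2.5 + 7.5 + 2.5 + 7.5 = 20
(Check: W+ + W- = 55 should equal n(n+1)/2 = 55.)
Step 4: Test statistic W = min(W+, W-) = 20.
Step 5: Ties in |d|, so use the tie-corrected normal approximation.
        E[W] = n(n+1)/4 = 10*11/4 = 27.5.
        Tie groups: |d|=1 (t=4), |d|=6 (t=2); sum(t^3 - t) = 66.
        Var[W] = n(n+1)(2n+1)/24 - sum(t^3-t)/48 = 2310/24 - 66/48 = 94.875.
        z = (W - E[W]) / sqrt(Var[W]) = (20 - 27.5) / 9.7404 = -0.7700.
        Two-sided p = 2*Phi(z) = 0.441306.
Step 6: alpha = 0.1. fail to reject H0.

W+ = 35, W- = 20, W = min = 20, p = 0.441306, fail to reject H0.


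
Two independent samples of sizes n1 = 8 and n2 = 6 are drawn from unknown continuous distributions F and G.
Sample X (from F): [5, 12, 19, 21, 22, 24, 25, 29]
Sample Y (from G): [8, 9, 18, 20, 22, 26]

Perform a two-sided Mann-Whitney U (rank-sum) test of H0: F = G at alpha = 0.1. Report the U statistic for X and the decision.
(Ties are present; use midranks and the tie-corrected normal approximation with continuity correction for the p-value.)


Step 1: Combine and sort all 14 observations; assign midranks.
sorted (value, group): (5,X), (8,Y), (9,Y), (12,X), (18,Y), (19,X), (20,Y), (21,X), (22,X), (22,Y), (24,X), (25,X), (26,Y), (29,X)
ranks: 5->1, 8->2, 9->3, 12->4, 18->5, 19->6, 20->7, 21->8, 22->9.5, 22->9.5, 24->11, 25->12, 26->13, 29->14
Step 2: Rank sum for X: R1 = 1 + 4 + 6 + 8 + 9.5 + 11 + 12 + 14 = 65.5.
Step 3: U_X = R1 - n1(n1+1)/2 = 65.5 - 8*9/2 = 65.5 - 36 = 29.5.
       U_Y = n1*n2 - U_X = 48 - 29.5 = 18.5.
Step 4: Ties are present, so use the tie-corrected normal approximation (with continuity correction) for the p-value.
Step 5: p-value = 0.518145; compare to alpha = 0.1. fail to reject H0.

U_X = 29.5, p = 0.518145, fail to reject H0 at alpha = 0.1.


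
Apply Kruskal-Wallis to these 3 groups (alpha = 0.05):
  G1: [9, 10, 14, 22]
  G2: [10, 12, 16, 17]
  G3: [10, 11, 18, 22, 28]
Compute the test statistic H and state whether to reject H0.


Step 1: Combine all N = 13 observations and assign midranks.
sorted (value, group, rank): (9,G1,1), (10,G1,3), (10,G2,3), (10,G3,3), (11,G3,5), (12,G2,6), (14,G1,7), (16,G2,8), (17,G2,9), (18,G3,10), (22,G1,11.5), (22,G3,11.5), (28,G3,13)
Step 2: Sum ranks within each group.
R_1 = 22.5 (n_1 = 4)
R_2 = 26 (n_2 = 4)
R_3 = 42.5 (n_3 = 5)
Step 3: H = 12/(N(N+1)) * sum(R_i^2/n_i) - 3(N+1)
     = 12/(13*14) * (22.5^2/4 + 26^2/4 + 42.5^2/5) - 3*14
     = 0.065934 * 656.812 - 42
     = 1.306319.
Step 4: Ties present; correction factor C = 1 - 30/(13^3 - 13) = 0.986264. Corrected H = 1.306319 / 0.986264 = 1.324513.
Step 5: Under H0, H ~ chi^2(2); p-value = 0.515686.
Step 6: alpha = 0.05. fail to reject H0.

H = 1.3245, df = 2, p = 0.515686, fail to reject H0.


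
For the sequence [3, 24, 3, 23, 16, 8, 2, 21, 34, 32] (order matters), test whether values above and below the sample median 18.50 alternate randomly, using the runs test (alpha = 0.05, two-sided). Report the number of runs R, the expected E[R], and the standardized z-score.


Step 1: Compute median = 18.50; label A = above, B = below.
Labels in order: BABABBBAAA  (n_A = 5, n_B = 5)
Step 2: Count runs R = 6.
Step 3: Under H0 (random ordering), E[R] = 2*n_A*n_B/(n_A+n_B) + 1 = 2*5*5/10 + 1 = 6.0000.
        Var[R] = 2*n_A*n_B*(2*n_A*n_B - n_A - n_B) / ((n_A+n_B)^2 * (n_A+n_B-1)) = 2000/900 = 2.2222.
        SD[R] = 1.4907.
Step 4: R = E[R], so z = 0 with no continuity correction.
Step 5: Two-sided p-value via normal approximation = 2*(1 - Phi(|z|)) = 1.000000.
Step 6: alpha = 0.05. fail to reject H0.

R = 6, z = 0.0000, p = 1.000000, fail to reject H0.


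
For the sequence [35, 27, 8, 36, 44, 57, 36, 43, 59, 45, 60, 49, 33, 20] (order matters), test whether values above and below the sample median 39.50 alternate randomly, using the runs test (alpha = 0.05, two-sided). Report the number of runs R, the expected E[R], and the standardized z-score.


Step 1: Compute median = 39.50; label A = above, B = below.
Labels in order: BBBBAABAAAAABB  (n_A = 7, n_B = 7)
Step 2: Count runs R = 5.
Step 3: Under H0 (random ordering), E[R] = 2*n_A*n_B/(n_A+n_B) + 1 = 2*7*7/14 + 1 = 8.0000.
        Var[R] = 2*n_A*n_B*(2*n_A*n_B - n_A - n_B) / ((n_A+n_B)^2 * (n_A+n_B-1)) = 8232/2548 = 3.2308.
        SD[R] = 1.7974.
Step 4: Continuity-corrected z = (R + 0.5 - E[R]) / SD[R] = (5 + 0.5 - 8.0000) / 1.7974 = -1.3909.
Step 5: Two-sided p-value via normal approximation = 2*(1 - Phi(|z|)) = 0.164264.
Step 6: alpha = 0.05. fail to reject H0.

R = 5, z = -1.3909, p = 0.164264, fail to reject H0.


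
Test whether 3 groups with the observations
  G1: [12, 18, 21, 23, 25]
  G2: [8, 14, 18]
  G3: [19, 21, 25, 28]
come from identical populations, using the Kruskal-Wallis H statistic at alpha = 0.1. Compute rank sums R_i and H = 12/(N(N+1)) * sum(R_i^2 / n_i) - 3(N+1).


Step 1: Combine all N = 12 observations and assign midranks.
sorted (value, group, rank): (8,G2,1), (12,G1,2), (14,G2,3), (18,G1,4.5), (18,G2,4.5), (19,G3,6), (21,G1,7.5), (21,G3,7.5), (23,G1,9), (25,G1,10.5), (25,G3,10.5), (28,G3,12)
Step 2: Sum ranks within each group.
R_1 = 33.5 (n_1 = 5)
R_2 = 8.5 (n_2 = 3)
R_3 = 36 (n_3 = 4)
Step 3: H = 12/(N(N+1)) * sum(R_i^2/n_i) - 3(N+1)
     = 12/(12*13) * (33.5^2/5 + 8.5^2/3 + 36^2/4) - 3*13
     = 0.076923 * 572.533 - 39
     = 5.041026.
Step 4: Ties present; correction factor C = 1 - 18/(12^3 - 12) = 0.989510. Corrected H = 5.041026 / 0.989510 = 5.094464.
Step 5: Under H0, H ~ chi^2(2); p-value = 0.078298.
Step 6: alpha = 0.1. reject H0.

H = 5.0945, df = 2, p = 0.078298, reject H0.


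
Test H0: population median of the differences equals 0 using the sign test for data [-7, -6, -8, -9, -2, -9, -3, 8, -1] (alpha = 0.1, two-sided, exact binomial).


Step 1: Discard zero differences. Original n = 9; n_eff = number of nonzero differences = 9.
Nonzero differences (with sign): -7, -6, -8, -9, -2, -9, -3, +8, -1
Step 2: Count signs: positive = 1, negative = 8.
Step 3: Under H0: P(positive) = 0.5, so the number of positives S ~ Bin(9, 0.5).
Step 4: Two-sided exact p-value = sum of Bin(9,0.5) probabilities at or below the observed probability = 0.039062.
Step 5: alpha = 0.1. reject H0.

n_eff = 9, pos = 1, neg = 8, p = 0.039062, reject H0.


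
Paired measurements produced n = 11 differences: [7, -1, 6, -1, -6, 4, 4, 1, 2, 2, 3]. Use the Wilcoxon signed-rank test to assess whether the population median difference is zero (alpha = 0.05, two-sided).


Step 1: Drop any zero differences (none here) and take |d_i|.
|d| = [7, 1, 6, 1, 6, 4, 4, 1, 2, 2, 3]
Step 2: Midrank |d_i| (ties get averaged ranks).
ranks: |7|->11, |1|->2, |6|->9.5, |1|->2, |6|->9.5, |4|->7.5, |4|->7.5, |1|->2, |2|->4.5, |2|->4.5, |3|->6
Step 3: Attach original signs; sum ranks with positive sign and with negative sign.
W+ = 11 + 9.5 + 7.5 + 7.5 + 2 + 4.5 + 4.5 + 6 = 52.5
W- = 2 + 2 + 9.5 = 13.5
(Check: W+ + W- = 66 should equal n(n+1)/2 = 66.)
Step 4: Test statistic W = min(W+, W-) = 13.5.
Step 5: Ties in |d|, so use the tie-corrected normal approximation.
        E[W] = n(n+1)/4 = 11*12/4 = 33.
        Tie groups: |d|=1 (t=3), |d|=2 (t=2), |d|=4 (t=2), |d|=6 (t=2); sum(t^3 - t) = 42.
        Var[W] = n(n+1)(2n+1)/24 - sum(t^3-t)/48 = 3036/24 - 42/48 = 125.625.
        z = (W - E[W]) / sqrt(Var[W]) = (13.5 - 33) / 11.2083 = -1.7398.
        Two-sided p = 2*Phi(z) = 0.081896.
Step 6: alpha = 0.05. fail to reject H0.

W+ = 52.5, W- = 13.5, W = min = 13.5, p = 0.081896, fail to reject H0.


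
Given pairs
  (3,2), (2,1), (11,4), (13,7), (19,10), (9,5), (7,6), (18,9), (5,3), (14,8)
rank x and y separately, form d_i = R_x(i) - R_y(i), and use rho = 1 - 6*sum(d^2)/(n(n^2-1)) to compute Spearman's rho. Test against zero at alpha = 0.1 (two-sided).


Step 1: Rank x and y separately (midranks; no ties here).
rank(x): 3->2, 2->1, 11->6, 13->7, 19->10, 9->5, 7->4, 18->9, 5->3, 14->8
rank(y): 2->2, 1->1, 4->4, 7->7, 10->10, 5->5, 6->6, 9->9, 3->3, 8->8
Step 2: d_i = R_x(i) - R_y(i); compute d_i^2.
  (2-2)^2=0, (1-1)^2=0, (6-4)^2=4, (7-7)^2=0, (10-10)^2=0, (5-5)^2=0, (4-6)^2=4, (9-9)^2=0, (3-3)^2=0, (8-8)^2=0
sum(d^2) = 8.
Step 3: rho = 1 - 6*8 / (10*(10^2 - 1)) = 1 - 48/990 = 0.951515.
Step 4: Under H0, t = rho * sqrt((n-2)/(1-rho^2)) = 8.7493 ~ t(8).
Step 5: Two-sided p-value from the t-distribution with 8 df = 0.000023.
Step 6: alpha = 0.1. reject H0.

rho = 0.9515, p = 0.000023, reject H0 at alpha = 0.1.


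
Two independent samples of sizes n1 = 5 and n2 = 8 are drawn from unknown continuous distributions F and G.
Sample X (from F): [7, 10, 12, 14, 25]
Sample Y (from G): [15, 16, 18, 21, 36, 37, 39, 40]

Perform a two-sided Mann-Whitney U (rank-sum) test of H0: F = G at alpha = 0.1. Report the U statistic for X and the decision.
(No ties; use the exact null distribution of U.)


Step 1: Combine and sort all 13 observations; assign midranks.
sorted (value, group): (7,X), (10,X), (12,X), (14,X), (15,Y), (16,Y), (18,Y), (21,Y), (25,X), (36,Y), (37,Y), (39,Y), (40,Y)
ranks: 7->1, 10->2, 12->3, 14->4, 15->5, 16->6, 18->7, 21->8, 25->9, 36->10, 37->11, 39->12, 40->13
Step 2: Rank sum for X: R1 = 1 + 2 + 3 + 4 + 9 = 19.
Step 3: U_X = R1 - n1(n1+1)/2 = 19 - 5*6/2 = 19 - 15 = 4.
       U_Y = n1*n2 - U_X = 40 - 4 = 36.
Step 4: No ties, so the exact null distribution of U (based on enumerating the C(13,5) = 1287 equally likely rank assignments) gives the two-sided p-value.
Step 5: p-value = 0.018648; compare to alpha = 0.1. reject H0.

U_X = 4, p = 0.018648, reject H0 at alpha = 0.1.


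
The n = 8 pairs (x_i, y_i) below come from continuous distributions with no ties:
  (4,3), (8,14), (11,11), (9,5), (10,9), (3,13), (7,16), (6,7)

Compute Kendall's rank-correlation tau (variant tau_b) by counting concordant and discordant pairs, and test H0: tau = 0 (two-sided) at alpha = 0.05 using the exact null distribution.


Step 1: Enumerate the 28 unordered pairs (i,j) with i<j and classify each by sign(x_j-x_i) * sign(y_j-y_i).
  (1,2):dx=+4,dy=+11->C; (1,3):dx=+7,dy=+8->C; (1,4):dx=+5,dy=+2->C; (1,5):dx=+6,dy=+6->C
  (1,6):dx=-1,dy=+10->D; (1,7):dx=+3,dy=+13->C; (1,8):dx=+2,dy=+4->C; (2,3):dx=+3,dy=-3->D
  (2,4):dx=+1,dy=-9->D; (2,5):dx=+2,dy=-5->D; (2,6):dx=-5,dy=-1->C; (2,7):dx=-1,dy=+2->D
  (2,8):dx=-2,dy=-7->C; (3,4):dx=-2,dy=-6->C; (3,5):dx=-1,dy=-2->C; (3,6):dx=-8,dy=+2->D
  (3,7):dx=-4,dy=+5->D; (3,8):dx=-5,dy=-4->C; (4,5):dx=+1,dy=+4->C; (4,6):dx=-6,dy=+8->D
  (4,7):dx=-2,dy=+11->D; (4,8):dx=-3,dy=+2->D; (5,6):dx=-7,dy=+4->D; (5,7):dx=-3,dy=+7->D
  (5,8):dx=-4,dy=-2->C; (6,7):dx=+4,dy=+3->C; (6,8):dx=+3,dy=-6->D; (7,8):dx=-1,dy=-9->C
Step 2: C = 15, D = 13, total pairs = 28.
Step 3: tau = (C - D)/(n(n-1)/2) = (15 - 13)/28 = 0.071429.
Step 4: Exact two-sided p-value (enumerate n! = 40320 permutations of y under H0): p = 0.904861.
Step 5: alpha = 0.05. fail to reject H0.

tau_b = 0.0714 (C=15, D=13), p = 0.904861, fail to reject H0.


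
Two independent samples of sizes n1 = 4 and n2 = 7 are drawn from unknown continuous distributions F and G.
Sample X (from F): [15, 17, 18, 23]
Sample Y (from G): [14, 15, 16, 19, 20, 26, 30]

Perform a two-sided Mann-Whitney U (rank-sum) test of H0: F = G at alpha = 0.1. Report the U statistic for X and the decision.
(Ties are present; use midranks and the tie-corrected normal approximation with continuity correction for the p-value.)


Step 1: Combine and sort all 11 observations; assign midranks.
sorted (value, group): (14,Y), (15,X), (15,Y), (16,Y), (17,X), (18,X), (19,Y), (20,Y), (23,X), (26,Y), (30,Y)
ranks: 14->1, 15->2.5, 15->2.5, 16->4, 17->5, 18->6, 19->7, 20->8, 23->9, 26->10, 30->11
Step 2: Rank sum for X: R1 = 2.5 + 5 + 6 + 9 = 22.5.
Step 3: U_X = R1 - n1(n1+1)/2 = 22.5 - 4*5/2 = 22.5 - 10 = 12.5.
       U_Y = n1*n2 - U_X = 28 - 12.5 = 15.5.
Step 4: Ties are present, so use the tie-corrected normal approximation (with continuity correction) for the p-value.
Step 5: p-value = 0.849769; compare to alpha = 0.1. fail to reject H0.

U_X = 12.5, p = 0.849769, fail to reject H0 at alpha = 0.1.


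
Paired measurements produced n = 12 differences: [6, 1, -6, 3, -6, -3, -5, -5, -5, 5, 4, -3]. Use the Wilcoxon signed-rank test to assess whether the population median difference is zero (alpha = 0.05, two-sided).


Step 1: Drop any zero differences (none here) and take |d_i|.
|d| = [6, 1, 6, 3, 6, 3, 5, 5, 5, 5, 4, 3]
Step 2: Midrank |d_i| (ties get averaged ranks).
ranks: |6|->11, |1|->1, |6|->11, |3|->3, |6|->11, |3|->3, |5|->7.5, |5|->7.5, |5|->7.5, |5|->7.5, |4|->5, |3|->3
Step 3: Attach original signs; sum ranks with positive sign and with negative sign.
W+ = 11 + 1 + 3 + 7.5 + 5 = 27.5
W- = 11 + 11 + 3 + 7.5 + 7.5 + 7.5 + 3 = 50.5
(Check: W+ + W- = 78 should equal n(n+1)/2 = 78.)
Step 4: Test statistic W = min(W+, W-) = 27.5.
Step 5: Ties in |d|, so use the tie-corrected normal approximation.
        E[W] = n(n+1)/4 = 12*13/4 = 39.
        Tie groups: |d|=3 (t=3), |d|=5 (t=4), |d|=6 (t=3); sum(t^3 - t) = 108.
        Var[W] = n(n+1)(2n+1)/24 - sum(t^3-t)/48 = 3900/24 - 108/48 = 160.25.
        z = (W - E[W]) / sqrt(Var[W]) = (27.5 - 39) / 12.6590 = -0.9084.
        Two-sided p = 2*Phi(z) = 0.363643.
Step 6: alpha = 0.05. fail to reject H0.

W+ = 27.5, W- = 50.5, W = min = 27.5, p = 0.363643, fail to reject H0.


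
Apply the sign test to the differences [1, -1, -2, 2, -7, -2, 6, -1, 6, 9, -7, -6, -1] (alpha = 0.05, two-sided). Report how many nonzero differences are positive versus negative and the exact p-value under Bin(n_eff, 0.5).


Step 1: Discard zero differences. Original n = 13; n_eff = number of nonzero differences = 13.
Nonzero differences (with sign): +1, -1, -2, +2, -7, -2, +6, -1, +6, +9, -7, -6, -1
Step 2: Count signs: positive = 5, negative = 8.
Step 3: Under H0: P(positive) = 0.5, so the number of positives S ~ Bin(13, 0.5).
Step 4: Two-sided exact p-value = sum of Bin(13,0.5) probabilities at or below the observed probability = 0.581055.
Step 5: alpha = 0.05. fail to reject H0.

n_eff = 13, pos = 5, neg = 8, p = 0.581055, fail to reject H0.


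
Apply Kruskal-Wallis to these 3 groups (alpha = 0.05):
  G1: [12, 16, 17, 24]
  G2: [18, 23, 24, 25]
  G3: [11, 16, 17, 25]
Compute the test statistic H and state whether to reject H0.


Step 1: Combine all N = 12 observations and assign midranks.
sorted (value, group, rank): (11,G3,1), (12,G1,2), (16,G1,3.5), (16,G3,3.5), (17,G1,5.5), (17,G3,5.5), (18,G2,7), (23,G2,8), (24,G1,9.5), (24,G2,9.5), (25,G2,11.5), (25,G3,11.5)
Step 2: Sum ranks within each group.
R_1 = 20.5 (n_1 = 4)
R_2 = 36 (n_2 = 4)
R_3 = 21.5 (n_3 = 4)
Step 3: H = 12/(N(N+1)) * sum(R_i^2/n_i) - 3(N+1)
     = 12/(12*13) * (20.5^2/4 + 36^2/4 + 21.5^2/4) - 3*13
     = 0.076923 * 544.625 - 39
     = 2.894231.
Step 4: Ties present; correction factor C = 1 - 24/(12^3 - 12) = 0.986014. Corrected H = 2.894231 / 0.986014 = 2.935284.
Step 5: Under H0, H ~ chi^2(2); p-value = 0.230468.
Step 6: alpha = 0.05. fail to reject H0.

H = 2.9353, df = 2, p = 0.230468, fail to reject H0.


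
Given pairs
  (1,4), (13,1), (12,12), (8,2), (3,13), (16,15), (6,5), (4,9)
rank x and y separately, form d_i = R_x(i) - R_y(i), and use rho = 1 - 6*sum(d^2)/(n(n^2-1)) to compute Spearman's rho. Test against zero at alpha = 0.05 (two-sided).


Step 1: Rank x and y separately (midranks; no ties here).
rank(x): 1->1, 13->7, 12->6, 8->5, 3->2, 16->8, 6->4, 4->3
rank(y): 4->3, 1->1, 12->6, 2->2, 13->7, 15->8, 5->4, 9->5
Step 2: d_i = R_x(i) - R_y(i); compute d_i^2.
  (1-3)^2=4, (7-1)^2=36, (6-6)^2=0, (5-2)^2=9, (2-7)^2=25, (8-8)^2=0, (4-4)^2=0, (3-5)^2=4
sum(d^2) = 78.
Step 3: rho = 1 - 6*78 / (8*(8^2 - 1)) = 1 - 468/504 = 0.071429.
Step 4: Under H0, t = rho * sqrt((n-2)/(1-rho^2)) = 0.1754 ~ t(6).
Step 5: Two-sided p-value from the t-distribution with 6 df = 0.866526.
Step 6: alpha = 0.05. fail to reject H0.

rho = 0.0714, p = 0.866526, fail to reject H0 at alpha = 0.05.


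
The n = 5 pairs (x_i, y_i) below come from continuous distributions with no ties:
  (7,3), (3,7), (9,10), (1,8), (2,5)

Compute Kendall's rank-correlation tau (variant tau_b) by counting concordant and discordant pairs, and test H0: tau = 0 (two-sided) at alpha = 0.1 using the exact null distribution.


Step 1: Enumerate the 10 unordered pairs (i,j) with i<j and classify each by sign(x_j-x_i) * sign(y_j-y_i).
  (1,2):dx=-4,dy=+4->D; (1,3):dx=+2,dy=+7->C; (1,4):dx=-6,dy=+5->D; (1,5):dx=-5,dy=+2->D
  (2,3):dx=+6,dy=+3->C; (2,4):dx=-2,dy=+1->D; (2,5):dx=-1,dy=-2->C; (3,4):dx=-8,dy=-2->C
  (3,5):dx=-7,dy=-5->C; (4,5):dx=+1,dy=-3->D
Step 2: C = 5, D = 5, total pairs = 10.
Step 3: tau = (C - D)/(n(n-1)/2) = (5 - 5)/10 = 0.000000.
Step 4: Exact two-sided p-value (enumerate n! = 120 permutations of y under H0): p = 1.000000.
Step 5: alpha = 0.1. fail to reject H0.

tau_b = 0.0000 (C=5, D=5), p = 1.000000, fail to reject H0.


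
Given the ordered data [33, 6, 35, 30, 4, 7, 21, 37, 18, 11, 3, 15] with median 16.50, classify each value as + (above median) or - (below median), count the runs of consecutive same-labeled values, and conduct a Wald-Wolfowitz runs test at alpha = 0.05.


Step 1: Compute median = 16.50; label A = above, B = below.
Labels in order: ABAABBAAABBB  (n_A = 6, n_B = 6)
Step 2: Count runs R = 6.
Step 3: Under H0 (random ordering), E[R] = 2*n_A*n_B/(n_A+n_B) + 1 = 2*6*6/12 + 1 = 7.0000.
        Var[R] = 2*n_A*n_B*(2*n_A*n_B - n_A - n_B) / ((n_A+n_B)^2 * (n_A+n_B-1)) = 4320/1584 = 2.7273.
        SD[R] = 1.6514.
Step 4: Continuity-corrected z = (R + 0.5 - E[R]) / SD[R] = (6 + 0.5 - 7.0000) / 1.6514 = -0.3028.
Step 5: Two-sided p-value via normal approximation = 2*(1 - Phi(|z|)) = 0.762069.
Step 6: alpha = 0.05. fail to reject H0.

R = 6, z = -0.3028, p = 0.762069, fail to reject H0.


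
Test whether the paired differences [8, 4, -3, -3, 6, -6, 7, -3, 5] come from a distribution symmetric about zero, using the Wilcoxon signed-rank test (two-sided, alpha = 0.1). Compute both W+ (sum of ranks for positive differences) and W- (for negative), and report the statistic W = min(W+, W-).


Step 1: Drop any zero differences (none here) and take |d_i|.
|d| = [8, 4, 3, 3, 6, 6, 7, 3, 5]
Step 2: Midrank |d_i| (ties get averaged ranks).
ranks: |8|->9, |4|->4, |3|->2, |3|->2, |6|->6.5, |6|->6.5, |7|->8, |3|->2, |5|->5
Step 3: Attach original signs; sum ranks with positive sign and with negative sign.
W+ = 9 + 4 + 6.5 + 8 + 5 = 32.5
W- = 2 + 2 + 6.5 + 2 = 12.5
(Check: W+ + W- = 45 should equal n(n+1)/2 = 45.)
Step 4: Test statistic W = min(W+, W-) = 12.5.
Step 5: Ties in |d|, so use the tie-corrected normal approximation.
        E[W] = n(n+1)/4 = 9*10/4 = 22.5.
        Tie groups: |d|=3 (t=3), |d|=6 (t=2); sum(t^3 - t) = 30.
        Var[W] = n(n+1)(2n+1)/24 - sum(t^3-t)/48 = 1710/24 - 30/48 = 70.625.
        z = (W - E[W]) / sqrt(Var[W]) = (12.5 - 22.5) / 8.4039 = -1.1899.
        Two-sided p = 2*Phi(z) = 0.234075.
Step 6: alpha = 0.1. fail to reject H0.

W+ = 32.5, W- = 12.5, W = min = 12.5, p = 0.234075, fail to reject H0.


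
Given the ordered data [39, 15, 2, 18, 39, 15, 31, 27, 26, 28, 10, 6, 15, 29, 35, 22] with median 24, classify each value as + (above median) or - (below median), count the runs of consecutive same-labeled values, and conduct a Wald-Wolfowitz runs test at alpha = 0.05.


Step 1: Compute median = 24; label A = above, B = below.
Labels in order: ABBBABAAAABBBAAB  (n_A = 8, n_B = 8)
Step 2: Count runs R = 8.
Step 3: Under H0 (random ordering), E[R] = 2*n_A*n_B/(n_A+n_B) + 1 = 2*8*8/16 + 1 = 9.0000.
        Var[R] = 2*n_A*n_B*(2*n_A*n_B - n_A - n_B) / ((n_A+n_B)^2 * (n_A+n_B-1)) = 14336/3840 = 3.7333.
        SD[R] = 1.9322.
Step 4: Continuity-corrected z = (R + 0.5 - E[R]) / SD[R] = (8 + 0.5 - 9.0000) / 1.9322 = -0.2588.
Step 5: Two-sided p-value via normal approximation = 2*(1 - Phi(|z|)) = 0.795809.
Step 6: alpha = 0.05. fail to reject H0.

R = 8, z = -0.2588, p = 0.795809, fail to reject H0.


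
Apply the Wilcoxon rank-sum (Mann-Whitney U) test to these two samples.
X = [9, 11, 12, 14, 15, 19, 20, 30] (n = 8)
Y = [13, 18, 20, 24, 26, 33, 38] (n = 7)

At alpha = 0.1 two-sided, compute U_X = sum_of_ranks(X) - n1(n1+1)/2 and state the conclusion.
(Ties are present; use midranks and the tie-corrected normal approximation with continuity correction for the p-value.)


Step 1: Combine and sort all 15 observations; assign midranks.
sorted (value, group): (9,X), (11,X), (12,X), (13,Y), (14,X), (15,X), (18,Y), (19,X), (20,X), (20,Y), (24,Y), (26,Y), (30,X), (33,Y), (38,Y)
ranks: 9->1, 11->2, 12->3, 13->4, 14->5, 15->6, 18->7, 19->8, 20->9.5, 20->9.5, 24->11, 26->12, 30->13, 33->14, 38->15
Step 2: Rank sum for X: R1 = 1 + 2 + 3 + 5 + 6 + 8 + 9.5 + 13 = 47.5.
Step 3: U_X = R1 - n1(n1+1)/2 = 47.5 - 8*9/2 = 47.5 - 36 = 11.5.
       U_Y = n1*n2 - U_X = 56 - 11.5 = 44.5.
Step 4: Ties are present, so use the tie-corrected normal approximation (with continuity correction) for the p-value.
Step 5: p-value = 0.063840; compare to alpha = 0.1. reject H0.

U_X = 11.5, p = 0.063840, reject H0 at alpha = 0.1.


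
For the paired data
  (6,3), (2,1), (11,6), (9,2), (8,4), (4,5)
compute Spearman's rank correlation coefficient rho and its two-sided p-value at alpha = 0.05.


Step 1: Rank x and y separately (midranks; no ties here).
rank(x): 6->3, 2->1, 11->6, 9->5, 8->4, 4->2
rank(y): 3->3, 1->1, 6->6, 2->2, 4->4, 5->5
Step 2: d_i = R_x(i) - R_y(i); compute d_i^2.
  (3-3)^2=0, (1-1)^2=0, (6-6)^2=0, (5-2)^2=9, (4-4)^2=0, (2-5)^2=9
sum(d^2) = 18.
Step 3: rho = 1 - 6*18 / (6*(6^2 - 1)) = 1 - 108/210 = 0.485714.
Step 4: Under H0, t = rho * sqrt((n-2)/(1-rho^2)) = 1.1113 ~ t(4).
Step 5: Two-sided p-value from the t-distribution with 4 df = 0.328723.
Step 6: alpha = 0.05. fail to reject H0.

rho = 0.4857, p = 0.328723, fail to reject H0 at alpha = 0.05.


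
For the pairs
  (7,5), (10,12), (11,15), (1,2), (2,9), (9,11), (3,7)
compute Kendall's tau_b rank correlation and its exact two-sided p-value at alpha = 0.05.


Step 1: Enumerate the 21 unordered pairs (i,j) with i<j and classify each by sign(x_j-x_i) * sign(y_j-y_i).
  (1,2):dx=+3,dy=+7->C; (1,3):dx=+4,dy=+10->C; (1,4):dx=-6,dy=-3->C; (1,5):dx=-5,dy=+4->D
  (1,6):dx=+2,dy=+6->C; (1,7):dx=-4,dy=+2->D; (2,3):dx=+1,dy=+3->C; (2,4):dx=-9,dy=-10->C
  (2,5):dx=-8,dy=-3->C; (2,6):dx=-1,dy=-1->C; (2,7):dx=-7,dy=-5->C; (3,4):dx=-10,dy=-13->C
  (3,5):dx=-9,dy=-6->C; (3,6):dx=-2,dy=-4->C; (3,7):dx=-8,dy=-8->C; (4,5):dx=+1,dy=+7->C
  (4,6):dx=+8,dy=+9->C; (4,7):dx=+2,dy=+5->C; (5,6):dx=+7,dy=+2->C; (5,7):dx=+1,dy=-2->D
  (6,7):dx=-6,dy=-4->C
Step 2: C = 18, D = 3, total pairs = 21.
Step 3: tau = (C - D)/(n(n-1)/2) = (18 - 3)/21 = 0.714286.
Step 4: Exact two-sided p-value (enumerate n! = 5040 permutations of y under H0): p = 0.030159.
Step 5: alpha = 0.05. reject H0.

tau_b = 0.7143 (C=18, D=3), p = 0.030159, reject H0.


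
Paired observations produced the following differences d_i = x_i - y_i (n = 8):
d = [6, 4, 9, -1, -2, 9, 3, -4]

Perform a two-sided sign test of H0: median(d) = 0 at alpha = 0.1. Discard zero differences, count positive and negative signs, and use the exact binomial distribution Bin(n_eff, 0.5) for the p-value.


Step 1: Discard zero differences. Original n = 8; n_eff = number of nonzero differences = 8.
Nonzero differences (with sign): +6, +4, +9, -1, -2, +9, +3, -4
Step 2: Count signs: positive = 5, negative = 3.
Step 3: Under H0: P(positive) = 0.5, so the number of positives S ~ Bin(8, 0.5).
Step 4: Two-sided exact p-value = sum of Bin(8,0.5) probabilities at or below the observed probability = 0.726562.
Step 5: alpha = 0.1. fail to reject H0.

n_eff = 8, pos = 5, neg = 3, p = 0.726562, fail to reject H0.
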